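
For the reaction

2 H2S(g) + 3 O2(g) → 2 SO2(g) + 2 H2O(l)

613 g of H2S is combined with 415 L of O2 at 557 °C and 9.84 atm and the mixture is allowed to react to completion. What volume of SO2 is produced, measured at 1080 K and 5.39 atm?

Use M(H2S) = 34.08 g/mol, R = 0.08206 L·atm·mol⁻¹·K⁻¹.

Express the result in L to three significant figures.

n(H2S) = 613 / 34.08 = 17.99 mol
n(O2) = PV/RT = (9.84 × 415) / (0.08206 × 830.15) = 59.95 mol
For 17.99 mol H2S, stoichiometry requires (3/2) × 17.99 = 26.98 mol O2; 59.95 mol is available, so H2S is limiting.
n(SO2) = (2/2) × 17.99 = 17.99 mol
V(SO2) = nRT/P = 17.99 × 0.08206 × 1080 / 5.39 = 295.8 L

296 L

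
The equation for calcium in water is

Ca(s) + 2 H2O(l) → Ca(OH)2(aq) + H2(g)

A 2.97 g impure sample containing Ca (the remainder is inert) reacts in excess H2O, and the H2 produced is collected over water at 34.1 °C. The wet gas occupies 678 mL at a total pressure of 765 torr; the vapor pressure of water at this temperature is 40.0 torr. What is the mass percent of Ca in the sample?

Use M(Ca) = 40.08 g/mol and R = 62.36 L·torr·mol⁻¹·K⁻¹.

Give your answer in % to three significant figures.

34.6 %

P(H2) = 765 − 40.0 = 725.0 torr
n(H2) = PV/RT = (725.0 × 0.6780) / (62.36 × 307.25) = 0.02565 mol
n(Ca) = (1/1) × 0.02565 = 0.02565 mol
m(Ca) = 0.02565 × 40.08 = 1.028 g
%Ca = 1.028 / 2.97 × 100 = 34.61%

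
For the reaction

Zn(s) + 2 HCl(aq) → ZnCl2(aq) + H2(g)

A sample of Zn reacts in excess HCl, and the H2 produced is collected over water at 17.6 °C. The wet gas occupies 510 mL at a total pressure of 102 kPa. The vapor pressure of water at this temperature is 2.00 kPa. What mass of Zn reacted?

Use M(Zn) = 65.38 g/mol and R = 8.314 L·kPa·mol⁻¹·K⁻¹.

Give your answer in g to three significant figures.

P(H2) = 102 − 2.00 = 100.0 kPa
n(H2) = PV/RT = (100.0 × 0.5100) / (8.314 × 290.75) = 0.02110 mol
n(Zn) = (1/1) × 0.02110 = 0.02110 mol
m(Zn) = 0.02110 × 65.38 = 1.380 g

1.38 g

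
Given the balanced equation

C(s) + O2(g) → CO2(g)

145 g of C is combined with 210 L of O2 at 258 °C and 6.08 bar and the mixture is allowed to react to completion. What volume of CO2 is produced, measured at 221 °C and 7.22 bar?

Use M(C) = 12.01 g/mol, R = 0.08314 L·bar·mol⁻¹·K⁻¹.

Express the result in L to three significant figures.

n(C) = 145 / 12.01 = 12.07 mol
n(O2) = PV/RT = (6.08 × 210) / (0.08314 × 531.15) = 28.91 mol
For 12.07 mol C, stoichiometry requires (1/1) × 12.07 = 12.07 mol O2; 28.91 mol is available, so C is limiting.
n(CO2) = (1/1) × 12.07 = 12.07 mol
V(CO2) = nRT/P = 12.07 × 0.08314 × 494.15 / 7.22 = 68.68 L

68.7 L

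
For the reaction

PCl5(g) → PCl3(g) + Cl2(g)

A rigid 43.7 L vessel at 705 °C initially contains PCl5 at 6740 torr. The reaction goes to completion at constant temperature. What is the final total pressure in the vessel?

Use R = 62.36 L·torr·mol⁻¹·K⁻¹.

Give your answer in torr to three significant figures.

Rigid vessel, constant T ⇒ P scales with total gas moles (1 → 2).
P_final = (2/1) × 6740 = 13480 torr

13500 torr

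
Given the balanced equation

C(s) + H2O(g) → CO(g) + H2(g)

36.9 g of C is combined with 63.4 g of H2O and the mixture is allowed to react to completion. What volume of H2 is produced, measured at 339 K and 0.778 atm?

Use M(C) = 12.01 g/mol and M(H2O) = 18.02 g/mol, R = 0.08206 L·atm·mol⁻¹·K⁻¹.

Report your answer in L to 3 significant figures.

n(C) = 36.9 / 12.01 = 3.072 mol
n(H2O) = 63.4 / 18.02 = 3.518 mol
For 3.072 mol C, stoichiometry requires (1/1) × 3.072 = 3.072 mol H2O; 3.518 mol is available, so C is limiting.
n(H2) = (1/1) × 3.072 = 3.072 mol
V(H2) = nRT/P = 3.072 × 0.08206 × 339 / 0.778 = 109.8 L

110 L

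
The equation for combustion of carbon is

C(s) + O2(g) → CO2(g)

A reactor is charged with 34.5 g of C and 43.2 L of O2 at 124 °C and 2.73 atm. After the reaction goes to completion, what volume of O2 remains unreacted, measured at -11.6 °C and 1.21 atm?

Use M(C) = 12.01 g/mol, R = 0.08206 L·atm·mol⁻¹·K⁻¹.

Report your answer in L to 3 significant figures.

13.2 L

n(C) = 34.5 / 12.01 = 2.873 mol
n(O2) = PV/RT = (2.73 × 43.2) / (0.08206 × 397.15) = 3.619 mol
For 2.873 mol C, stoichiometry requires (1/1) × 2.873 = 2.873 mol O2; 3.619 mol is available, so C is limiting.
n(O2) consumed = (1/1) × 2.873 = 2.873 mol; remaining = 3.619 − 2.873 = 0.7460 mol
V(O2) = nRT/P = 0.7460 × 0.08206 × 261.55 / 1.21 = 13.23 L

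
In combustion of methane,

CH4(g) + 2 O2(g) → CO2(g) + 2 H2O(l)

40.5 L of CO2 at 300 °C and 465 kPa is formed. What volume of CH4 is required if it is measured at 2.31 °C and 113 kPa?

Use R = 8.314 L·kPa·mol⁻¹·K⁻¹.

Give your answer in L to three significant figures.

80.1 L

n(CO2) = PV/RT = (465 × 40.5) / (8.314 × 573.15) = 3.952 mol
n(CH4) = (1/1) × 3.952 = 3.952 mol
V = nRT/P = 3.952 × 8.314 × 275.46 / 113 = 80.10 L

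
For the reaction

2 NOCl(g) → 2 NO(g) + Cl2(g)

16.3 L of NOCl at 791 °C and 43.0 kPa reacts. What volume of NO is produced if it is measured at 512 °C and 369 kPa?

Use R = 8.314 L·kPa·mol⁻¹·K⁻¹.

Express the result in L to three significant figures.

1.40 L

n(NOCl) = PV/RT = (43.0 × 16.3) / (8.314 × 1064.15) = 0.07922 mol
n(NO) = (2/2) × 0.07922 = 0.07922 mol
V = nRT/P = 0.07922 × 8.314 × 785.15 / 369 = 1.401 L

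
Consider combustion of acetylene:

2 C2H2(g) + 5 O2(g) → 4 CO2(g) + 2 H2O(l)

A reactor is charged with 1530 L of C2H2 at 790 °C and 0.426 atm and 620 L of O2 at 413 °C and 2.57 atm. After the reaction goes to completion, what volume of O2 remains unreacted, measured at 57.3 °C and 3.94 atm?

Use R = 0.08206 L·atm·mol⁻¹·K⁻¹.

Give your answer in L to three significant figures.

n(C2H2) = PV/RT = (0.426 × 1530) / (0.08206 × 1063.15) = 7.471 mol
n(O2) = PV/RT = (2.57 × 620) / (0.08206 × 686.15) = 28.30 mol
For 7.471 mol C2H2, stoichiometry requires (5/2) × 7.471 = 18.68 mol O2; 28.30 mol is available, so C2H2 is limiting.
n(O2) consumed = (5/2) × 7.471 = 18.68 mol; remaining = 28.30 − 18.68 = 9.620 mol
V(O2) = nRT/P = 9.620 × 0.08206 × 330.45 / 3.94 = 66.21 L

66.2 L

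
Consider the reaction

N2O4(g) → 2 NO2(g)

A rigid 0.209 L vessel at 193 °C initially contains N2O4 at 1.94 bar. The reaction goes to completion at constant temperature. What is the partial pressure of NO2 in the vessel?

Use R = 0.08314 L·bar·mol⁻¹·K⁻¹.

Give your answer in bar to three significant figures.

3.88 bar

n(N2O4)₀ = PV/RT = (1.94 × 0.209) / (0.08314 × 466.15) = 0.01046 mol
n(NO2) = (2/1) × 0.01046 = 0.02092 mol
P(NO2) = nRT/V = 0.02092 × 0.08314 × 466.15 / 0.209 = 3.879 bar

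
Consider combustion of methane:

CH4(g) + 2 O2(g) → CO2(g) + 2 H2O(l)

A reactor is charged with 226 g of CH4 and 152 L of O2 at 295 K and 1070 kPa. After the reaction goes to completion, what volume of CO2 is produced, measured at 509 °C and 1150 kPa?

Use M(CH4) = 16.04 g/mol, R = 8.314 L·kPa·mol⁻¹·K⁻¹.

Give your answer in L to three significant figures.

79.7 L

n(CH4) = 226 / 16.04 = 14.09 mol
n(O2) = PV/RT = (1070 × 152) / (8.314 × 295) = 66.31 mol
For 14.09 mol CH4, stoichiometry requires (2/1) × 14.09 = 28.18 mol O2; 66.31 mol is available, so CH4 is limiting.
n(CO2) = (1/1) × 14.09 = 14.09 mol
V(CO2) = nRT/P = 14.09 × 8.314 × 782.15 / 1150 = 79.67 L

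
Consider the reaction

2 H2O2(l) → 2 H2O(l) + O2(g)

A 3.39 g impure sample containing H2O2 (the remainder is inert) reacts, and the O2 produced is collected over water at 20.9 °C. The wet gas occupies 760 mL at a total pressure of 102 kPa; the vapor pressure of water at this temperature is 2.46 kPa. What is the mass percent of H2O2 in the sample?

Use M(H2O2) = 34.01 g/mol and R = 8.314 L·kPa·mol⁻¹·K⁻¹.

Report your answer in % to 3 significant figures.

62.1 %

P(O2) = 102 − 2.46 = 99.54 kPa
n(O2) = PV/RT = (99.54 × 0.7600) / (8.314 × 294.05) = 0.03094 mol
n(H2O2) = (2/1) × 0.03094 = 0.06188 mol
m(H2O2) = 0.06188 × 34.01 = 2.105 g
%H2O2 = 2.105 / 3.39 × 100 = 62.09%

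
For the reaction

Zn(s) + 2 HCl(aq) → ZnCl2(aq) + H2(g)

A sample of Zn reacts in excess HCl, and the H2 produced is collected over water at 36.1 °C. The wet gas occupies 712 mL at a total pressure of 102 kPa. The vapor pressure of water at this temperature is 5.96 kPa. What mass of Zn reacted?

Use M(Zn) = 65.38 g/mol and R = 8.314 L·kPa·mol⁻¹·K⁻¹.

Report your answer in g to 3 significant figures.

1.74 g

P(H2) = 102 − 5.96 = 96.04 kPa
n(H2) = PV/RT = (96.04 × 0.7120) / (8.314 × 309.25) = 0.02660 mol
n(Zn) = (1/1) × 0.02660 = 0.02660 mol
m(Zn) = 0.02660 × 65.38 = 1.739 g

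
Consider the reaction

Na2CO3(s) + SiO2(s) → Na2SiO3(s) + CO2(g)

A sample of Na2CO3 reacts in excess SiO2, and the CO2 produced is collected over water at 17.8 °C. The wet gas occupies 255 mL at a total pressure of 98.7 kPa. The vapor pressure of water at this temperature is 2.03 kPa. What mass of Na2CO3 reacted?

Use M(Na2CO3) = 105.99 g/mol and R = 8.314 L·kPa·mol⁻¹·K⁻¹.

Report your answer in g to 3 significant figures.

1.08 g

P(CO2) = 98.7 − 2.03 = 96.67 kPa
n(CO2) = PV/RT = (96.67 × 0.2550) / (8.314 × 290.95) = 0.01019 mol
n(Na2CO3) = (1/1) × 0.01019 = 0.01019 mol
m(Na2CO3) = 0.01019 × 105.99 = 1.080 g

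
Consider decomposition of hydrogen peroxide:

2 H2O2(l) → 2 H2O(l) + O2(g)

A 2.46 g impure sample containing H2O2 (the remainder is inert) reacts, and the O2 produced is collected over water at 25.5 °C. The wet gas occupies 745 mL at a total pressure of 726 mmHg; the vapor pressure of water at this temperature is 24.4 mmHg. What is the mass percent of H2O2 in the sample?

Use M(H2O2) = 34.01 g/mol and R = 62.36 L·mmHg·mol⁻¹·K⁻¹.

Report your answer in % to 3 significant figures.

77.6 %

P(O2) = 726 − 24.4 = 701.6 mmHg
n(O2) = PV/RT = (701.6 × 0.7450) / (62.36 × 298.65) = 0.02807 mol
n(H2O2) = (2/1) × 0.02807 = 0.05614 mol
m(H2O2) = 0.05614 × 34.01 = 1.909 g
%H2O2 = 1.909 / 2.46 × 100 = 77.60%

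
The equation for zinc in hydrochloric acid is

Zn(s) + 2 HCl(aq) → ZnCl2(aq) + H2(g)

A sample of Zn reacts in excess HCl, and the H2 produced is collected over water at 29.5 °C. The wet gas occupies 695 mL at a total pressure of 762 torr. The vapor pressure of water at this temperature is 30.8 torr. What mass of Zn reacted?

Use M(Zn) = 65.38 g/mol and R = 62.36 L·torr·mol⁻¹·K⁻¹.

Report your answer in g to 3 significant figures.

1.76 g

P(H2) = 762 − 30.8 = 731.2 torr
n(H2) = PV/RT = (731.2 × 0.6950) / (62.36 × 302.65) = 0.02693 mol
n(Zn) = (1/1) × 0.02693 = 0.02693 mol
m(Zn) = 0.02693 × 65.38 = 1.761 g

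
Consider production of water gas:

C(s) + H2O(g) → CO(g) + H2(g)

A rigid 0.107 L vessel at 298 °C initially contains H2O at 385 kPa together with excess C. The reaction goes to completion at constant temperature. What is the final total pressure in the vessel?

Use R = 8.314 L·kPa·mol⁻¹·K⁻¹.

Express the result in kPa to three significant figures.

Since T and V are fixed, P_final/P_initial = n_final/n_initial = 2/1.
P_final = (2/1) × 385 = 770.0 kPa

770 kPa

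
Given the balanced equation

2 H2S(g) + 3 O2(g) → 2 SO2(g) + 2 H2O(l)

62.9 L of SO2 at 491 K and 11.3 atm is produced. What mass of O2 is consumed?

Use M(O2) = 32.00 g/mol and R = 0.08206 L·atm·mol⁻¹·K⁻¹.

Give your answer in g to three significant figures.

n(SO2) = PV/RT = (11.3 × 62.9) / (0.08206 × 491) = 17.64 mol
n(O2) = (3/2) × 17.64 = 26.46 mol
m(O2) = 26.46 × 32.00 = 846.7 g

847 g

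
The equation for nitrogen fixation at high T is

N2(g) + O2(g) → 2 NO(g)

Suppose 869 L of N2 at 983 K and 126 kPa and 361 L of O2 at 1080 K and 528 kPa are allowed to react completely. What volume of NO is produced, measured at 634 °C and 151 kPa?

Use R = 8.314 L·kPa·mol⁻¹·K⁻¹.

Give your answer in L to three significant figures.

1340 L

n(N2) = PV/RT = (126 × 869) / (8.314 × 983) = 13.40 mol
n(O2) = PV/RT = (528 × 361) / (8.314 × 1080) = 21.23 mol
For 13.40 mol N2, stoichiometry requires (1/1) × 13.40 = 13.40 mol O2; 21.23 mol is available, so N2 is limiting.
n(NO) = (2/1) × 13.40 = 26.80 mol
V(NO) = nRT/P = 26.80 × 8.314 × 907.15 / 151 = 1339 L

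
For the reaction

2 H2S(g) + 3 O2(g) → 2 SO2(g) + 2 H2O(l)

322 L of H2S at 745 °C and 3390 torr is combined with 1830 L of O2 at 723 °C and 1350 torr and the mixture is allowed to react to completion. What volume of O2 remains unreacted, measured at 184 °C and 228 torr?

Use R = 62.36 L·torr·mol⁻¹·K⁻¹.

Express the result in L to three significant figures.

n(H2S) = PV/RT = (3390 × 322) / (62.36 × 1018.15) = 17.19 mol
n(O2) = PV/RT = (1350 × 1830) / (62.36 × 996.15) = 39.77 mol
For 17.19 mol H2S, stoichiometry requires (3/2) × 17.19 = 25.79 mol O2; 39.77 mol is available, so H2S is limiting.
n(O2) consumed = (3/2) × 17.19 = 25.79 mol; remaining = 39.77 − 25.79 = 13.98 mol
V(O2) = nRT/P = 13.98 × 62.36 × 457.15 / 228 = 1748 L

1750 L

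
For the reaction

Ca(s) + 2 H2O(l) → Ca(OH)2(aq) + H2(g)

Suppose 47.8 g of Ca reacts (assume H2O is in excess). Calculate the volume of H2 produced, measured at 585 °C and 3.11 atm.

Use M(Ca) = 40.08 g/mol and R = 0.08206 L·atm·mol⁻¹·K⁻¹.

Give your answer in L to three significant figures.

n(Ca) = 47.80 / 40.08 = 1.193 mol
n(H2) = (1/1) × 1.193 = 1.193 mol
V = nRT/P = 1.193 × 0.08206 × 858.15 / 3.11 = 27.01 L

27.0 L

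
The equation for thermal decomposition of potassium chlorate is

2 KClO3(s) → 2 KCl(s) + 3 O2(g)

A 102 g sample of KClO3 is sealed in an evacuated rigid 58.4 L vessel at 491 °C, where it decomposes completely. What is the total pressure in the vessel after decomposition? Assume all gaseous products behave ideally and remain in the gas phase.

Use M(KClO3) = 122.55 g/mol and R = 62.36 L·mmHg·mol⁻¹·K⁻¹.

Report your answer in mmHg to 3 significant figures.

n(KClO3) = 102 / 122.55 = 0.8323 mol
n(gas produced) = (3/2) × 0.8323 = 1.248 mol
P = nRT/V = 1.248 × 62.36 × 764.15 / 58.4 = 1018 mmHg

1020 mmHg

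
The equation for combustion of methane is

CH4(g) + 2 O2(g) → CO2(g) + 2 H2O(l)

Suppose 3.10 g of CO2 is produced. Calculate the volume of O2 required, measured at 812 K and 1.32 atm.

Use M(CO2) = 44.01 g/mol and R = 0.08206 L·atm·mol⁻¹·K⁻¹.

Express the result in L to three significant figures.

7.11 L

n(CO2) = 3.100 / 44.01 = 0.07044 mol
n(O2) = (2/1) × 0.07044 = 0.1409 mol
V = nRT/P = 0.1409 × 0.08206 × 812 / 1.32 = 7.113 L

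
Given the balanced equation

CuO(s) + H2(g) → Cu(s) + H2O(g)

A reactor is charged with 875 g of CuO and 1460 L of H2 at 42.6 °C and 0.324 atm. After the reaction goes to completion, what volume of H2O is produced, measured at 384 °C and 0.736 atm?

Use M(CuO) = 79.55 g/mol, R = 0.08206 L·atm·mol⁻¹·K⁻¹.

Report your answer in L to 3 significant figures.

806 L

n(CuO) = 875 / 79.55 = 11.00 mol
n(H2) = PV/RT = (0.324 × 1460) / (0.08206 × 315.75) = 18.26 mol
For 11.00 mol CuO, stoichiometry requires (1/1) × 11.00 = 11.00 mol H2; 18.26 mol is available, so CuO is limiting.
n(H2O) = (1/1) × 11.00 = 11.00 mol
V(H2O) = nRT/P = 11.00 × 0.08206 × 657.15 / 0.736 = 806.0 L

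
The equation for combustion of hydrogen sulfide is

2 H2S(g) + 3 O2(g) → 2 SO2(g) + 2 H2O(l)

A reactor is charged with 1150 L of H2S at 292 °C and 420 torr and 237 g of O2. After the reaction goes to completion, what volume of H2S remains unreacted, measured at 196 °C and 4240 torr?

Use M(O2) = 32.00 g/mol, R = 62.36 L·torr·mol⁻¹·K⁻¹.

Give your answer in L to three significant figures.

60.5 L

n(H2S) = PV/RT = (420 × 1150) / (62.36 × 565.15) = 13.70 mol
n(O2) = 237 / 32.00 = 7.406 mol
For 13.70 mol H2S, stoichiometry requires (3/2) × 13.70 = 20.55 mol O2; 7.406 mol is available, so O2 is limiting.
n(H2S) consumed = (2/3) × 7.406 = 4.937 mol; remaining = 13.70 − 4.937 = 8.763 mol
V(H2S) = nRT/P = 8.763 × 62.36 × 469.15 / 4240 = 60.47 L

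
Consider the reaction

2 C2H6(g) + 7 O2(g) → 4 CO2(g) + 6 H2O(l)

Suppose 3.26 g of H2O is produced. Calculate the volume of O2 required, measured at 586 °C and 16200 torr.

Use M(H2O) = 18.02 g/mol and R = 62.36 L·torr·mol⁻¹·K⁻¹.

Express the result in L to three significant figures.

0.698 L

n(H2O) = 3.260 / 18.02 = 0.1809 mol
n(O2) = (7/6) × 0.1809 = 0.2111 mol
V = nRT/P = 0.2111 × 62.36 × 859.15 / 16200 = 0.6981 L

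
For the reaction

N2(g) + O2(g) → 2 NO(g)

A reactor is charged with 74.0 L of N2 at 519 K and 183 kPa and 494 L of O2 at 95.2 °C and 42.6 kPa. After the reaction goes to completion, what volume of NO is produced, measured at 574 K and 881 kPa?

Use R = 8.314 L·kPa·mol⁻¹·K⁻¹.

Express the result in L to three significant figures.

34.0 L

n(N2) = PV/RT = (183 × 74.0) / (8.314 × 519) = 3.138 mol
n(O2) = PV/RT = (42.6 × 494) / (8.314 × 368.35) = 6.872 mol
For 3.138 mol N2, stoichiometry requires (1/1) × 3.138 = 3.138 mol O2; 6.872 mol is available, so N2 is limiting.
n(NO) = (2/1) × 3.138 = 6.276 mol
V(NO) = nRT/P = 6.276 × 8.314 × 574 / 881 = 34.00 L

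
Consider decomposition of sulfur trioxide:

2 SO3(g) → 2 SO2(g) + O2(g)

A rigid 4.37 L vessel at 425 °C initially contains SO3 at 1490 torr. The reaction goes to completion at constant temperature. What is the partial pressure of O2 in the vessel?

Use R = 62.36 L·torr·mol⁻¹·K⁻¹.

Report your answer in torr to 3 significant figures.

745 torr

n(SO3)₀ = PV/RT = (1490 × 4.37) / (62.36 × 698.15) = 0.1496 mol
n(O2) = (1/2) × 0.1496 = 0.07480 mol
P(O2) = nRT/V = 0.07480 × 62.36 × 698.15 / 4.37 = 745.2 torr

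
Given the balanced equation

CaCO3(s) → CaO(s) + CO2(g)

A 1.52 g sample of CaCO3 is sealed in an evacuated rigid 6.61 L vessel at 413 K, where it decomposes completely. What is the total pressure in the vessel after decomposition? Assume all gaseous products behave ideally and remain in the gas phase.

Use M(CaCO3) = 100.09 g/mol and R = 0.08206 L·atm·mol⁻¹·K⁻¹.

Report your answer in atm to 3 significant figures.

n(CaCO3) = 1.52 / 100.09 = 0.01519 mol
n(gas produced) = (1/1) × 0.01519 = 0.01519 mol
P = nRT/V = 0.01519 × 0.08206 × 413 / 6.61 = 0.07788 atm

0.0779 atm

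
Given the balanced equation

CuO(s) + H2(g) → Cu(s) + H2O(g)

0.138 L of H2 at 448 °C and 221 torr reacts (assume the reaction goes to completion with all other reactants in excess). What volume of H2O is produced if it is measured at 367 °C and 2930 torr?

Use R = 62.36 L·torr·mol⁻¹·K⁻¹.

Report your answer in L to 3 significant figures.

n(H2) = PV/RT = (221 × 0.138) / (62.36 × 721.15) = 0.0006782 mol
n(H2O) = (1/1) × 0.0006782 = 0.0006782 mol
V = nRT/P = 0.0006782 × 62.36 × 640.15 / 2930 = 0.009240 L

0.00924 L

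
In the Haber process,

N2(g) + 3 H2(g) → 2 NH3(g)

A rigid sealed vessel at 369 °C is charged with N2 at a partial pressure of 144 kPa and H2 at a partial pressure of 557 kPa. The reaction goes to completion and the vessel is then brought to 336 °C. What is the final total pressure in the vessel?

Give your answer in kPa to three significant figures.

392 kPa

Because the vessel is rigid and T is held at 369 °C, work the stoichiometry in partial pressures (P_i = n_iRT/V).
P(H2) required for 144 kPa of N2 = (3/1) × 144 = 432.0 kPa; available 557 kPa, so N2 is limiting.
P(H2) remaining = 557 − (3/1) × 144 = 125.0 kPa
P(gaseous products) = (2)/1 × 144 = 288.0 kPa
P_total at 369 °C = 125.0 + 288.0 = 413.0 kPa
Scaling to 336 °C: P = 413.0 × 609.15/642.15 = 391.8 kPa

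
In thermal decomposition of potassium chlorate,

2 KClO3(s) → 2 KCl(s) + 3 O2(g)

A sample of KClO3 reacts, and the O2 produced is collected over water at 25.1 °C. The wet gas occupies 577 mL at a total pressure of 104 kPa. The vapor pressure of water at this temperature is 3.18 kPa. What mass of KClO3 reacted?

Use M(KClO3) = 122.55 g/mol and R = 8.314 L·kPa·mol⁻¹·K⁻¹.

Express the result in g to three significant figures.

P(O2) = 104 − 3.18 = 100.8 kPa
n(O2) = PV/RT = (100.8 × 0.5770) / (8.314 × 298.25) = 0.02346 mol
n(KClO3) = (2/3) × 0.02346 = 0.01564 mol
m(KClO3) = 0.01564 × 122.55 = 1.917 g

1.92 g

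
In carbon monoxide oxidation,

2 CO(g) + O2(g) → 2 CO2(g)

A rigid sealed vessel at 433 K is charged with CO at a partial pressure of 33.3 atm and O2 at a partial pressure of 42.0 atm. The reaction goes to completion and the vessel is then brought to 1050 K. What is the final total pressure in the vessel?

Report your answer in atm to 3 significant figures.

142 atm

Because the vessel is rigid and T is held at 433 K, work the stoichiometry in partial pressures (P_i = n_iRT/V).
P(O2) required for 33.3 atm of CO = (1/2) × 33.3 = 16.65 atm; available 42.0 atm, so CO is limiting.
P(O2) remaining = 42.0 − (1/2) × 33.3 = 25.35 atm
P(gaseous products) = (2)/2 × 33.3 = 33.30 atm
P_total at 433 K = 25.35 + 33.30 = 58.65 atm
Scaling to 1050 K: P = 58.65 × 1050/433 = 142.2 atm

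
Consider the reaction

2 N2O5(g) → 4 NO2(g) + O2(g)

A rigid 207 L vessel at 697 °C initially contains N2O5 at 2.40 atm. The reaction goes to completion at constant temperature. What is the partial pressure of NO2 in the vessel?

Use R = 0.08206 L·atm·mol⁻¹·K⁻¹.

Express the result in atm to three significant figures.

n(N2O5)₀ = PV/RT = (2.40 × 207) / (0.08206 × 970.15) = 6.240 mol
n(NO2) = (4/2) × 6.240 = 12.48 mol
P(NO2) = nRT/V = 12.48 × 0.08206 × 970.15 / 207 = 4.800 atm

4.80 atm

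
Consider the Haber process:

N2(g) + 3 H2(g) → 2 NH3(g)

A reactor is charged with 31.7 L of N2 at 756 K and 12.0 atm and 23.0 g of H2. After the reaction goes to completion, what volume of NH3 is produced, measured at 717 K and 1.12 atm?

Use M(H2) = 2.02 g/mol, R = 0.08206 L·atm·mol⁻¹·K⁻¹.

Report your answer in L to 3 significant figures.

n(N2) = PV/RT = (12.0 × 31.7) / (0.08206 × 756) = 6.132 mol
n(H2) = 23.0 / 2.02 = 11.39 mol
For 6.132 mol N2, stoichiometry requires (3/1) × 6.132 = 18.40 mol H2; 11.39 mol is available, so H2 is limiting.
n(NH3) = (2/3) × 11.39 = 7.593 mol
V(NH3) = nRT/P = 7.593 × 0.08206 × 717 / 1.12 = 398.9 L

399 L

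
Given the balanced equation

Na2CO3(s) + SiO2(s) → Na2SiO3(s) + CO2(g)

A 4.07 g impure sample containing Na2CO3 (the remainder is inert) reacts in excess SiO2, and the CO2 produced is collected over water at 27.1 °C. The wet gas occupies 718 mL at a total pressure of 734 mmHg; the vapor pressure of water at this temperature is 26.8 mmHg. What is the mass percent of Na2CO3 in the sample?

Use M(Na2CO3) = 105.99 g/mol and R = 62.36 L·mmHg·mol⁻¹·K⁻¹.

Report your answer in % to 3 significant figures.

70.6 %

P(CO2) = 734 − 26.8 = 707.2 mmHg
n(CO2) = PV/RT = (707.2 × 0.7180) / (62.36 × 300.25) = 0.02712 mol
n(Na2CO3) = (1/1) × 0.02712 = 0.02712 mol
m(Na2CO3) = 0.02712 × 105.99 = 2.874 g
%Na2CO3 = 2.874 / 4.07 × 100 = 70.61%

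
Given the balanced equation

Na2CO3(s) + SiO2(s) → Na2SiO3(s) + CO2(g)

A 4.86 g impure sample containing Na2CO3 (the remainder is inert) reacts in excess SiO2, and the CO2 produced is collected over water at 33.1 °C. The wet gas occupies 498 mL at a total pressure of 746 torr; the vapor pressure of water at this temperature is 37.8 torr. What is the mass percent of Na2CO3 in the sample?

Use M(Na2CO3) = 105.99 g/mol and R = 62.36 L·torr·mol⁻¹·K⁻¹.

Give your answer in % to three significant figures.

40.3 %

P(CO2) = 746 − 37.8 = 708.2 torr
n(CO2) = PV/RT = (708.2 × 0.4980) / (62.36 × 306.25) = 0.01847 mol
n(Na2CO3) = (1/1) × 0.01847 = 0.01847 mol
m(Na2CO3) = 0.01847 × 105.99 = 1.958 g
%Na2CO3 = 1.958 / 4.86 × 100 = 40.29%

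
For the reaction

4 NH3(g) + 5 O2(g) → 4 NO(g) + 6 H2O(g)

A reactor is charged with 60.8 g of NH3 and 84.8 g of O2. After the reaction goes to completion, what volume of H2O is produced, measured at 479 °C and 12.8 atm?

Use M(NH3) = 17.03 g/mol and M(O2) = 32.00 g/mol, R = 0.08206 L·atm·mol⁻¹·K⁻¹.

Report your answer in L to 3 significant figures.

15.3 L

n(NH3) = 60.8 / 17.03 = 3.570 mol
n(O2) = 84.8 / 32.00 = 2.650 mol
For 3.570 mol NH3, stoichiometry requires (5/4) × 3.570 = 4.462 mol O2; 2.650 mol is available, so O2 is limiting.
n(H2O) = (6/5) × 2.650 = 3.180 mol
V(H2O) = nRT/P = 3.180 × 0.08206 × 752.15 / 12.8 = 15.33 L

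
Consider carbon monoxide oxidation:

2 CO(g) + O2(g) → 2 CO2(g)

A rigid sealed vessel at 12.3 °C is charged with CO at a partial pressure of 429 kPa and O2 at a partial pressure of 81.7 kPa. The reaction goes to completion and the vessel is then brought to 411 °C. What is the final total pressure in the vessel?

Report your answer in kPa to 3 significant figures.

At constant V, partial pressures at 12.3 °C are proportional to moles, so apply stoichiometry directly to pressures.
P(O2) required for 429 kPa of CO = (1/2) × 429 = 214.5 kPa; available 81.7 kPa, so O2 is limiting.
P(CO) remaining = 429 − (2/1) × 81.7 = 265.6 kPa
P(gaseous products) = (2)/1 × 81.7 = 163.4 kPa
P_total at 12.3 °C = 265.6 + 163.4 = 429.0 kPa
Scaling to 411 °C: P = 429.0 × 684.15/285.45 = 1028 kPa

1030 kPa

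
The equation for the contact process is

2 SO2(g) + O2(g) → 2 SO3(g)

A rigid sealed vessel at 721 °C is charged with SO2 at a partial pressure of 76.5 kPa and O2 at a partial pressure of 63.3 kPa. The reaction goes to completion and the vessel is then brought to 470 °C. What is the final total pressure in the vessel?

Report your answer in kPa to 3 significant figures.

At constant V, partial pressures at 721 °C are proportional to moles, so apply stoichiometry directly to pressures.
P(O2) required for 76.5 kPa of SO2 = (1/2) × 76.5 = 38.25 kPa; available 63.3 kPa, so SO2 is limiting.
P(O2) remaining = 63.3 − (1/2) × 76.5 = 25.05 kPa
P(gaseous products) = (2)/2 × 76.5 = 76.50 kPa
P_total at 721 °C = 25.05 + 76.50 = 101.5 kPa
Scaling to 470 °C: P = 101.5 × 743.15/994.15 = 75.87 kPa

75.9 kPa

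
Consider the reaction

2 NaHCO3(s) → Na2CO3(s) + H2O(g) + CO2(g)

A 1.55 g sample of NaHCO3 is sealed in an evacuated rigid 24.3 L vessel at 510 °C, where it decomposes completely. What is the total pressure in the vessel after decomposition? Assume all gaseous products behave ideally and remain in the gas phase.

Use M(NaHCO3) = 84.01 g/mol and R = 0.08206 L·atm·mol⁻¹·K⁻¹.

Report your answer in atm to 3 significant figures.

0.0488 atm

n(NaHCO3) = 1.55 / 84.01 = 0.01845 mol
n(gas produced) = (2/2) × 0.01845 = 0.01845 mol
P = nRT/V = 0.01845 × 0.08206 × 783.15 / 24.3 = 0.04879 atm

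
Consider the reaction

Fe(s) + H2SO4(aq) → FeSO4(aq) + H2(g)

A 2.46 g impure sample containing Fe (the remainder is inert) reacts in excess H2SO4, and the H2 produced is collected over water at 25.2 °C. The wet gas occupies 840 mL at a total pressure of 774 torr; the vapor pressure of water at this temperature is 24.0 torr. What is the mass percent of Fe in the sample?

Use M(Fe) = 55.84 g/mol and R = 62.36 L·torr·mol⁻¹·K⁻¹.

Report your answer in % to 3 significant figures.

76.9 %

P(H2) = 774 − 24.0 = 750.0 torr
n(H2) = PV/RT = (750.0 × 0.8400) / (62.36 × 298.35) = 0.03386 mol
n(Fe) = (1/1) × 0.03386 = 0.03386 mol
m(Fe) = 0.03386 × 55.84 = 1.891 g
%Fe = 1.891 / 2.46 × 100 = 76.87%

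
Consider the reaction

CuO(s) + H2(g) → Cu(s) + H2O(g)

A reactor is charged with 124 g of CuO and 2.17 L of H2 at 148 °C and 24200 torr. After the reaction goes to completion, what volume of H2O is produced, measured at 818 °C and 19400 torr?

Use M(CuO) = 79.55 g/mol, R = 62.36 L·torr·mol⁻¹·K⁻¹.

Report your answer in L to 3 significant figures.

n(CuO) = 124 / 79.55 = 1.559 mol
n(H2) = PV/RT = (24200 × 2.17) / (62.36 × 421.15) = 2.000 mol
For 1.559 mol CuO, stoichiometry requires (1/1) × 1.559 = 1.559 mol H2; 2.000 mol is available, so CuO is limiting.
n(H2O) = (1/1) × 1.559 = 1.559 mol
V(H2O) = nRT/P = 1.559 × 62.36 × 1091.15 / 19400 = 5.468 L

5.47 L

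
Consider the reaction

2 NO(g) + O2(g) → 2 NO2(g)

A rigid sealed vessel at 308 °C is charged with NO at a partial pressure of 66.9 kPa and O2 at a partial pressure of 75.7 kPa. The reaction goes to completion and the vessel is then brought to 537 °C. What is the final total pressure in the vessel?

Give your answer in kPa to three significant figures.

With V and T fixed, P_i ∝ n_i, so the mole ratios apply directly to partial pressures at 308 °C.
P(O2) required for 66.9 kPa of NO = (1/2) × 66.9 = 33.45 kPa; available 75.7 kPa, so NO is limiting.
P(O2) remaining = 75.7 − (1/2) × 66.9 = 42.25 kPa
P(gaseous products) = (2)/2 × 66.9 = 66.90 kPa
P_total at 308 °C = 42.25 + 66.90 = 109.2 kPa
Scaling to 537 °C: P = 109.2 × 810.15/581.15 = 152.2 kPa

152 kPa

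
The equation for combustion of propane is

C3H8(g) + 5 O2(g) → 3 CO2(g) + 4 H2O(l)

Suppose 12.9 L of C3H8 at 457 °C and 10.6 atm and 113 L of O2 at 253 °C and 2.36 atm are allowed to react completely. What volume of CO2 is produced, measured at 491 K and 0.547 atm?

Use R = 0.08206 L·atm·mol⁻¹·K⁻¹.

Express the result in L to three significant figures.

n(C3H8) = PV/RT = (10.6 × 12.9) / (0.08206 × 730.15) = 2.282 mol
n(O2) = PV/RT = (2.36 × 113) / (0.08206 × 526.15) = 6.177 mol
For 2.282 mol C3H8, stoichiometry requires (5/1) × 2.282 = 11.41 mol O2; 6.177 mol is available, so O2 is limiting.
n(CO2) = (3/5) × 6.177 = 3.706 mol
V(CO2) = nRT/P = 3.706 × 0.08206 × 491 / 0.547 = 273.0 L

273 L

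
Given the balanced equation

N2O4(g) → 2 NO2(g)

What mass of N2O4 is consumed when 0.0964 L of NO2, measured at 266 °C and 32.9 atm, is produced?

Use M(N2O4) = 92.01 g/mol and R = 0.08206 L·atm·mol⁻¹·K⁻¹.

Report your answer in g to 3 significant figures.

n(NO2) = PV/RT = (32.9 × 0.0964) / (0.08206 × 539.15) = 0.07169 mol
n(N2O4) = (1/2) × 0.07169 = 0.03585 mol
m(N2O4) = 0.03585 × 92.01 = 3.299 g

3.30 g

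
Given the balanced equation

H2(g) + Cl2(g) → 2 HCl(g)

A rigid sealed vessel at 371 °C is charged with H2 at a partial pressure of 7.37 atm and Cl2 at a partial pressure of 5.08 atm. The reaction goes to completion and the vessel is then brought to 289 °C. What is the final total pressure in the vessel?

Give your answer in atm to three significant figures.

10.9 atm

Because the vessel is rigid and T is held at 371 °C, work the stoichiometry in partial pressures (P_i = n_iRT/V).
P(Cl2) required for 7.37 atm of H2 = (1/1) × 7.37 = 7.370 atm; available 5.08 atm, so Cl2 is limiting.
P(H2) remaining = 7.37 − (1/1) × 5.08 = 2.290 atm
P(gaseous products) = (2)/1 × 5.08 = 10.16 atm
P_total at 371 °C = 2.290 + 10.16 = 12.45 atm
Scaling to 289 °C: P = 12.45 × 562.15/644.15 = 10.87 atm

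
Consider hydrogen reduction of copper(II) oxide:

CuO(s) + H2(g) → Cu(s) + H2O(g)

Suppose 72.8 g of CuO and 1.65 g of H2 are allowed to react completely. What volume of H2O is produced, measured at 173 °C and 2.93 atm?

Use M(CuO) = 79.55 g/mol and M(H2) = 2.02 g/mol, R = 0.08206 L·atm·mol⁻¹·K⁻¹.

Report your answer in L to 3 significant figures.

10.2 L

n(CuO) = 72.8 / 79.55 = 0.9151 mol
n(H2) = 1.65 / 2.02 = 0.8168 mol
For 0.9151 mol CuO, stoichiometry requires (1/1) × 0.9151 = 0.9151 mol H2; 0.8168 mol is available, so H2 is limiting.
n(H2O) = (1/1) × 0.8168 = 0.8168 mol
V(H2O) = nRT/P = 0.8168 × 0.08206 × 446.15 / 2.93 = 10.21 L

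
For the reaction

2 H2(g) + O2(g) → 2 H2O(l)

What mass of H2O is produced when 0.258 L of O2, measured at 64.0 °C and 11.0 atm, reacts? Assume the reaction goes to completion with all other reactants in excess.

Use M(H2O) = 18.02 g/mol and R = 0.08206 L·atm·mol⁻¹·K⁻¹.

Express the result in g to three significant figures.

n(O2) = PV/RT = (11.0 × 0.258) / (0.08206 × 337.15) = 0.1026 mol
n(H2O) = (2/1) × 0.1026 = 0.2052 mol
m(H2O) = 0.2052 × 18.02 = 3.698 g

3.70 g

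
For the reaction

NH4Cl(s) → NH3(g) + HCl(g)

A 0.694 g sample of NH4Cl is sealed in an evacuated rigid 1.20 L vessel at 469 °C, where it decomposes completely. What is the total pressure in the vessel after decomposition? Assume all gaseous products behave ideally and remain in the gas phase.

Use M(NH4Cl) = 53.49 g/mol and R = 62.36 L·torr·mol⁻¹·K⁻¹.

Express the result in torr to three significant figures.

n(NH4Cl) = 0.694 / 53.49 = 0.01297 mol
n(gas produced) = (2/1) × 0.01297 = 0.02594 mol
P = nRT/V = 0.02594 × 62.36 × 742.15 / 1.20 = 1000 torr

1000 torr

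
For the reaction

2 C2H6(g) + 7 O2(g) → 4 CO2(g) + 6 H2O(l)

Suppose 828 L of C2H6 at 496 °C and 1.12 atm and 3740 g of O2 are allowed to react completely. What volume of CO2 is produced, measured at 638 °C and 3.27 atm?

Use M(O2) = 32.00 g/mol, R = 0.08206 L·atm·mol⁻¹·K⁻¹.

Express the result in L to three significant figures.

n(C2H6) = PV/RT = (1.12 × 828) / (0.08206 × 769.15) = 14.69 mol
n(O2) = 3740 / 32.00 = 116.9 mol
For 14.69 mol C2H6, stoichiometry requires (7/2) × 14.69 = 51.41 mol O2; 116.9 mol is available, so C2H6 is limiting.
n(CO2) = (4/2) × 14.69 = 29.38 mol
V(CO2) = nRT/P = 29.38 × 0.08206 × 911.15 / 3.27 = 671.8 L

672 L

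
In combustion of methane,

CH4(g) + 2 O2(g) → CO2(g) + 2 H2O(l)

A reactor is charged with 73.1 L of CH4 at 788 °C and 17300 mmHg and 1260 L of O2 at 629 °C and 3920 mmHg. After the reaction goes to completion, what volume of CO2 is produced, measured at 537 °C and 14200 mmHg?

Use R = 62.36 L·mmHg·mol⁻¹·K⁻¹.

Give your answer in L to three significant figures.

68.0 L

n(CH4) = PV/RT = (17300 × 73.1) / (62.36 × 1061.15) = 19.11 mol
n(O2) = PV/RT = (3920 × 1260) / (62.36 × 902.15) = 87.80 mol
For 19.11 mol CH4, stoichiometry requires (2/1) × 19.11 = 38.22 mol O2; 87.80 mol is available, so CH4 is limiting.
n(CO2) = (1/1) × 19.11 = 19.11 mol
V(CO2) = nRT/P = 19.11 × 62.36 × 810.15 / 14200 = 67.99 L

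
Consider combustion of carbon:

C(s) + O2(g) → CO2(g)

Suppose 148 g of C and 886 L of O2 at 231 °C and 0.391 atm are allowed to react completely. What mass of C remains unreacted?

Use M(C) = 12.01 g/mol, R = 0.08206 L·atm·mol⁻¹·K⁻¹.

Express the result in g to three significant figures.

n(C) = 148 / 12.01 = 12.32 mol
n(O2) = PV/RT = (0.391 × 886) / (0.08206 × 504.15) = 8.374 mol
For 12.32 mol C, stoichiometry requires (1/1) × 12.32 = 12.32 mol O2; 8.374 mol is available, so O2 is limiting.
n(C) consumed = (1/1) × 8.374 = 8.374 mol; remaining = 12.32 − 8.374 = 3.946 mol
m(C) = 3.946 × 12.01 = 47.39 g

47.4 g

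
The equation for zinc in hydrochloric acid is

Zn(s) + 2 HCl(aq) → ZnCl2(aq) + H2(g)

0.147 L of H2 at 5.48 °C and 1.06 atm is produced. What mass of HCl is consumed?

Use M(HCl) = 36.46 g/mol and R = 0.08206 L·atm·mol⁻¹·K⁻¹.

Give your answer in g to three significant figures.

n(H2) = PV/RT = (1.06 × 0.147) / (0.08206 × 278.63) = 0.006815 mol
n(HCl) = (2/1) × 0.006815 = 0.01363 mol
m(HCl) = 0.01363 × 36.46 = 0.4969 g

0.497 g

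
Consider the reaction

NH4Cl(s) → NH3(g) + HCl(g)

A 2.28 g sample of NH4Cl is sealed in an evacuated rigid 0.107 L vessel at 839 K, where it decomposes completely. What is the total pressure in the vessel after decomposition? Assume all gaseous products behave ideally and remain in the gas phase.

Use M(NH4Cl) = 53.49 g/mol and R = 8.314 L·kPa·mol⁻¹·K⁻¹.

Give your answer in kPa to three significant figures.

5560 kPa

n(NH4Cl) = 2.28 / 53.49 = 0.04262 mol
n(gas produced) = (2/1) × 0.04262 = 0.08524 mol
P = nRT/V = 0.08524 × 8.314 × 839 / 0.107 = 5557 kPa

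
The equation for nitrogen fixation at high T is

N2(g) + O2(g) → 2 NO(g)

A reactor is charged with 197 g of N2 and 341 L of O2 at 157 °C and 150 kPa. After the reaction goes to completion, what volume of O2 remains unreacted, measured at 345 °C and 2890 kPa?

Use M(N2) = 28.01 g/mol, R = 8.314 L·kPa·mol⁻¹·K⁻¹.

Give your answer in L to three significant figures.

12.9 L

n(N2) = 197 / 28.01 = 7.033 mol
n(O2) = PV/RT = (150 × 341) / (8.314 × 430.15) = 14.30 mol
For 7.033 mol N2, stoichiometry requires (1/1) × 7.033 = 7.033 mol O2; 14.30 mol is available, so N2 is limiting.
n(O2) consumed = (1/1) × 7.033 = 7.033 mol; remaining = 14.30 − 7.033 = 7.267 mol
V(O2) = nRT/P = 7.267 × 8.314 × 618.15 / 2890 = 12.92 L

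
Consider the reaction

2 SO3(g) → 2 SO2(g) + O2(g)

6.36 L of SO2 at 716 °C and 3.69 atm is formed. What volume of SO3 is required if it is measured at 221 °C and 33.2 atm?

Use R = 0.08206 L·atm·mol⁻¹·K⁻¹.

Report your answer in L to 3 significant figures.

0.353 L

n(SO2) = PV/RT = (3.69 × 6.36) / (0.08206 × 989.15) = 0.2891 mol
n(SO3) = (2/2) × 0.2891 = 0.2891 mol
V = nRT/P = 0.2891 × 0.08206 × 494.15 / 33.2 = 0.3531 L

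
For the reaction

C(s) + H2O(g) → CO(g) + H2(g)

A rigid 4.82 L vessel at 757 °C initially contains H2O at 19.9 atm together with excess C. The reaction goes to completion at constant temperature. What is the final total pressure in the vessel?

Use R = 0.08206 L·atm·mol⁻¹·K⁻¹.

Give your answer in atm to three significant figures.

39.8 atm

Since T and V are fixed, P_final/P_initial = n_final/n_initial = 2/1.
P_final = (2/1) × 19.9 = 39.80 atm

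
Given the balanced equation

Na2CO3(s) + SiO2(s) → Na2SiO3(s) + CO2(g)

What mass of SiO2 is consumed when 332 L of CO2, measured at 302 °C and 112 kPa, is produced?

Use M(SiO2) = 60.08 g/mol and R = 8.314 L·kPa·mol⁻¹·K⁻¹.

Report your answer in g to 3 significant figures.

n(CO2) = PV/RT = (112 × 332) / (8.314 × 575.15) = 7.776 mol
n(SiO2) = (1/1) × 7.776 = 7.776 mol
m(SiO2) = 7.776 × 60.08 = 467.2 g

467 g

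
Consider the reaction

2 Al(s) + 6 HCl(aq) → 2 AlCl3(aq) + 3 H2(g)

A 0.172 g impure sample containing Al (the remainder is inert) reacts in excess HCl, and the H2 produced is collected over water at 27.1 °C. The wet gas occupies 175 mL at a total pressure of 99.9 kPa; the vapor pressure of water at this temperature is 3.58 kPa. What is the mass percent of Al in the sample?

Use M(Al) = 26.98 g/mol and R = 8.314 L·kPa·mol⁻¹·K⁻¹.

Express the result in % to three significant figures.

P(H2) = 99.9 − 3.58 = 96.32 kPa
n(H2) = PV/RT = (96.32 × 0.1750) / (8.314 × 300.25) = 0.006752 mol
n(Al) = (2/3) × 0.006752 = 0.004501 mol
m(Al) = 0.004501 × 26.98 = 0.1214 g
%Al = 0.1214 / 0.172 × 100 = 70.58%

70.6 %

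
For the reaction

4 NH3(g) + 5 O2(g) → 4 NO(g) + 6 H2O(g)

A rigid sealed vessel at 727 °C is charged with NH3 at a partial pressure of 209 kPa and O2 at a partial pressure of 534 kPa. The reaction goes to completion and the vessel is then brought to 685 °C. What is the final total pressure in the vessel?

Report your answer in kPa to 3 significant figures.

With V and T fixed, P_i ∝ n_i, so the mole ratios apply directly to partial pressures at 727 °C.
P(O2) required for 209 kPa of NH3 = (5/4) × 209 = 261.2 kPa; available 534 kPa, so NH3 is limiting.
P(O2) remaining = 534 − (5/4) × 209 = 272.8 kPa
P(gaseous products) = (4+6)/4 × 209 = 522.5 kPa
P_total at 727 °C = 272.8 + 522.5 = 795.3 kPa
Scaling to 685 °C: P = 795.3 × 958.15/1000.15 = 761.9 kPa

762 kPa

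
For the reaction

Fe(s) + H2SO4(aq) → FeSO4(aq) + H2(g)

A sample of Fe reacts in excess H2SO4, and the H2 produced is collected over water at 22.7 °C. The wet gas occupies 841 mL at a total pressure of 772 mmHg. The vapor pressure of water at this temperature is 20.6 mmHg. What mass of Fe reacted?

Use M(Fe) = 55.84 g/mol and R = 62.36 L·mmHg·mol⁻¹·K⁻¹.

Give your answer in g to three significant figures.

P(H2) = 772 − 20.6 = 751.4 mmHg
n(H2) = PV/RT = (751.4 × 0.8410) / (62.36 × 295.85) = 0.03425 mol
n(Fe) = (1/1) × 0.03425 = 0.03425 mol
m(Fe) = 0.03425 × 55.84 = 1.913 g

1.91 g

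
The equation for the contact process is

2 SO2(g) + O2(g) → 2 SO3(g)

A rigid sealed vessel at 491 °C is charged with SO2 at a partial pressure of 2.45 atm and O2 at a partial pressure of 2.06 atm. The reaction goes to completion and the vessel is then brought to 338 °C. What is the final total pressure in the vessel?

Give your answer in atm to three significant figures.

2.63 atm

At constant V, partial pressures at 491 °C are proportional to moles, so apply stoichiometry directly to pressures.
P(O2) required for 2.45 atm of SO2 = (1/2) × 2.45 = 1.225 atm; available 2.06 atm, so SO2 is limiting.
P(O2) remaining = 2.06 − (1/2) × 2.45 = 0.8350 atm
P(gaseous products) = (2)/2 × 2.45 = 2.450 atm
P_total at 491 °C = 0.8350 + 2.450 = 3.285 atm
Scaling to 338 °C: P = 3.285 × 611.15/764.15 = 2.627 atm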